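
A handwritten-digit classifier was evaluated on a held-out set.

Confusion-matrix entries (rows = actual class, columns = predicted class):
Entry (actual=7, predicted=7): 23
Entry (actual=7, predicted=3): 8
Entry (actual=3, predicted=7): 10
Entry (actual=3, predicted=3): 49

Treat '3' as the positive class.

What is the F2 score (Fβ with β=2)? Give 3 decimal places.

0.836

Fβ = (1+β²)·TP / ((1+β²)·TP + β²·FN + FP), with β²=4
= 5·49 / (5·49 + 4·10 + 8) = 0.836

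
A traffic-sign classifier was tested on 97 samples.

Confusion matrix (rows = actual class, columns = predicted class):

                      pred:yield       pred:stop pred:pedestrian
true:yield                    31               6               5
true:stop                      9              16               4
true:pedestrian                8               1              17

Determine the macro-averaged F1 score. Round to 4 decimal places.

0.6527

Per-class F1 score (2·TP/(2·TP+FP+FN)):
  yield: TP=31, FP=9+8=17, FN=6+5=11 → 62/90 = 0.68889
  stop: TP=16, FP=6+1=7, FN=9+4=13 → 32/52 = 0.61538
  pedestrian: TP=17, FP=5+4=9, FN=8+1=9 → 34/52 = 0.65385
Macro-F1 score = mean = (0.68889 + 0.61538 + 0.65385) / 3 = 0.6527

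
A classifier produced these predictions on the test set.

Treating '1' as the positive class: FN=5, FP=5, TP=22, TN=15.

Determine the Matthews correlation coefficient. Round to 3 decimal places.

MCC = (TP·TN − FP·FN) / √((TP+FP)(TP+FN)(TN+FP)(TN+FN))
Numerator = 22·15 − 5·5 = 305
Denominator = √(27·27·20·20) = √291600 = 540.0000
MCC = 305 / 540.0000 = 0.565

0.565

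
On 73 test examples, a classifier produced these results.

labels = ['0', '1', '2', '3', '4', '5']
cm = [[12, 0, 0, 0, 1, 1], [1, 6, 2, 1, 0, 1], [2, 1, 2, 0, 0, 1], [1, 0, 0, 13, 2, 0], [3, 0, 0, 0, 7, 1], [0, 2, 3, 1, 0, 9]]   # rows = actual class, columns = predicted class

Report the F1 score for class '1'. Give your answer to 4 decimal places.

F1 score = 2·TP/(2·TP+FP+FN).
1: TP=6, FP=0+1+0+0+2=3, FN=1+2+1+0+1=5 → 12/20 = 0.60000

0.6000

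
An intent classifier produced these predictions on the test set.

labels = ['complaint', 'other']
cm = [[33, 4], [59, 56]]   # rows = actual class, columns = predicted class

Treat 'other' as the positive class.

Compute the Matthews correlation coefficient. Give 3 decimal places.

0.333

MCC = (TP·TN − FP·FN) / √((TP+FP)(TP+FN)(TN+FP)(TN+FN))
Numerator = 56·33 − 4·59 = 1612
Denominator = √(60·115·37·92) = √23487600 = 4846.4007
MCC = 1612 / 4846.4007 = 0.333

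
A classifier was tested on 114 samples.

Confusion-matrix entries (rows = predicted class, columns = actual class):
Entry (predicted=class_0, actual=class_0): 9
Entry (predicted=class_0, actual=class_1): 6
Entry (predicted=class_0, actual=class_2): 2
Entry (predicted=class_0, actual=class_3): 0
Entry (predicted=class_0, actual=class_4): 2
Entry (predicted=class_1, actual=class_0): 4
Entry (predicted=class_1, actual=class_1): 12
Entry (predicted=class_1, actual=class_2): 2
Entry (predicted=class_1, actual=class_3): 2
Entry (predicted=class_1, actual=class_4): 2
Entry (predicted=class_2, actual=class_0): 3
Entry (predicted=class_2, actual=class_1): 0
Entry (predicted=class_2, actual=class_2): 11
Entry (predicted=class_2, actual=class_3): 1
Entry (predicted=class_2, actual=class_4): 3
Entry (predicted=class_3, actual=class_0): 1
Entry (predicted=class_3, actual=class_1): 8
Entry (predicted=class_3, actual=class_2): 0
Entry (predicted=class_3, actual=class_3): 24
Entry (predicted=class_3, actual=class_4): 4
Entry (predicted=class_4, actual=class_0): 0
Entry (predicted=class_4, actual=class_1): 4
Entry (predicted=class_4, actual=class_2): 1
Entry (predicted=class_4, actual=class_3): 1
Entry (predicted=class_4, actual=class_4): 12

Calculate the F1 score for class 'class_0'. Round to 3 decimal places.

0.500

One-vs-rest for 'class_0': TP = diagonal; FP = other classes predicted 'class_0'; FN = 'class_0' predicted as other.
F1 score = 2·TP/(2·TP+FP+FN).
class_0: TP=9, FP=6+2+0+2=10, FN=4+3+1+0=8 → 18/36 = 0.5000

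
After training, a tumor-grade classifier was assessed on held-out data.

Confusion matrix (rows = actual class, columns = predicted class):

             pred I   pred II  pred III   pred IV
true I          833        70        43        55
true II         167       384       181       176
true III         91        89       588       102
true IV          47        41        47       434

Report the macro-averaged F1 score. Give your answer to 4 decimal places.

0.6559

Per-class F1 score (2·TP/(2·TP+FP+FN)):
  I: TP=833, FP=167+91+47=305, FN=70+43+55=168 → 1666/2139 = 0.77887
  II: TP=384, FP=70+89+41=200, FN=167+181+176=524 → 768/1492 = 0.51475
  III: TP=588, FP=43+181+47=271, FN=91+89+102=282 → 1176/1729 = 0.68016
  IV: TP=434, FP=55+176+102=333, FN=47+41+47=135 → 868/1336 = 0.64970
Macro-F1 score = mean = (0.77887 + 0.51475 + 0.68016 + 0.64970) / 4 = 0.6559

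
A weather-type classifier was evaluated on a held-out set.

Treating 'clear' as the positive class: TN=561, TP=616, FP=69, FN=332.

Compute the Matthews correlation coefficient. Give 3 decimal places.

0.534

MCC = (TP·TN − FP·FN) / √((TP+FP)(TP+FN)(TN+FP)(TN+FN))
Numerator = 616·561 − 69·332 = 322668
Denominator = √(685·948·630·893) = √365334694200 = 604429.2301
MCC = 322668 / 604429.2301 = 0.534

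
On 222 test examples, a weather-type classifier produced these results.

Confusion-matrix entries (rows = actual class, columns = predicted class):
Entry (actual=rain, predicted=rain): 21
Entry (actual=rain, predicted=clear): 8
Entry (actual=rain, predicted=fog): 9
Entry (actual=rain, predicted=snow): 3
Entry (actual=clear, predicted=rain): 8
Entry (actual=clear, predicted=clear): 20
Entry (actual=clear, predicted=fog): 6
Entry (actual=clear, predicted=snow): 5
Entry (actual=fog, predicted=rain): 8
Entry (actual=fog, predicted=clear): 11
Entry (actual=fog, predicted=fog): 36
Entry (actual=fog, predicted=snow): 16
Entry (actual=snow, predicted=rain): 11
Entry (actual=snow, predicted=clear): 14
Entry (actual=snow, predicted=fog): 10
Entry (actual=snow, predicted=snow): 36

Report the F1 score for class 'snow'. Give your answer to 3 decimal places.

0.550

Treat 'snow' as positive and all other classes as negative.
F1 score = 2·TP/(2·TP+FP+FN).
snow: TP=36, FP=3+5+16=24, FN=11+14+10=35 → 72/131 = 0.5496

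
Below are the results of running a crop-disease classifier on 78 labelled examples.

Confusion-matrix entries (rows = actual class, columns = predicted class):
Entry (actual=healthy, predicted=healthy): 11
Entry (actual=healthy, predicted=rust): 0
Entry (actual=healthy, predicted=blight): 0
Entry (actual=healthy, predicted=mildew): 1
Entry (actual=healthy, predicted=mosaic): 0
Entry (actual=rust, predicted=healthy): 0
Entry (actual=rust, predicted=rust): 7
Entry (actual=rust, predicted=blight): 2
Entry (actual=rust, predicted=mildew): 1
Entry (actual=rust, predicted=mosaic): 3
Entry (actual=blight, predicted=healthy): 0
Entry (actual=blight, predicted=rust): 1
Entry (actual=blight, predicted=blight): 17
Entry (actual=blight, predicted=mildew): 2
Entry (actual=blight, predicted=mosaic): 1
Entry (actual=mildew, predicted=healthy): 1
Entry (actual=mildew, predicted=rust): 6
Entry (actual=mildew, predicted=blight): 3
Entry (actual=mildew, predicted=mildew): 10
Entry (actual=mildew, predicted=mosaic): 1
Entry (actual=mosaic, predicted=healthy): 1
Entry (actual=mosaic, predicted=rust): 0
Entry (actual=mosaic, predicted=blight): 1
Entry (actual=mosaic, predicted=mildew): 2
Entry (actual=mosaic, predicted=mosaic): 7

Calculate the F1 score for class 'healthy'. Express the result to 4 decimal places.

Treat 'healthy' as positive and all other classes as negative.
F1 score = 2·TP/(2·TP+FP+FN).
healthy: TP=11, FP=0+0+1+1=2, FN=0+0+1+0=1 → 22/25 = 0.88000

0.8800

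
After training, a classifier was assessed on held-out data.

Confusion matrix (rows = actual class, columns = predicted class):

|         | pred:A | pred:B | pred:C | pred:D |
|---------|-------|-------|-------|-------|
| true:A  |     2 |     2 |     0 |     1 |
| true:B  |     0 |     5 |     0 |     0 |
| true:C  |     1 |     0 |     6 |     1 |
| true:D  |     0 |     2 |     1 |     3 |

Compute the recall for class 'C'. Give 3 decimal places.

0.750

Treat 'C' as positive and all other classes as negative.
recall = TP/(TP+FN).
C: TP=6, FN=1+0+1=2 → 6/8 = 0.7500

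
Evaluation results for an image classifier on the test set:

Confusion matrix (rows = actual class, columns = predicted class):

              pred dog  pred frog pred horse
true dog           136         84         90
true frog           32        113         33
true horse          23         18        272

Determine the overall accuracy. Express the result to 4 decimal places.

0.6504

Accuracy = trace / total = (136+113+272=521) / 801 = 521/801 = 0.6504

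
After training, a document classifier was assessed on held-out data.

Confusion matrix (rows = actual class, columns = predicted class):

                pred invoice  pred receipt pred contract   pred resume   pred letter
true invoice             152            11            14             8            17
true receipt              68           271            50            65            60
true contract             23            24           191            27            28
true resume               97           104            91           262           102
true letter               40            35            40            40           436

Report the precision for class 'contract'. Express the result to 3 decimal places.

Take TP from the diagonal, FP from the rest of the 'contract' prediction marginal, FN from the rest of the 'contract' actual marginal.
precision = TP/(TP+FP).
contract: TP=191, FP=14+50+91+40=195 → 191/386 = 0.4948

0.495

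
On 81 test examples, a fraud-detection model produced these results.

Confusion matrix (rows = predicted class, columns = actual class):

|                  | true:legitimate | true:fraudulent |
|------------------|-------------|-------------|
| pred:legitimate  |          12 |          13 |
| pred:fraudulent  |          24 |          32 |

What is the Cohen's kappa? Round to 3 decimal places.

Observed agreement pₒ = trace/N = 44/81 = 0.5432
Expected agreement pₑ = Σ (rowᵢ·colᵢ)/N² = (36·25 + 45·56)/81² = 0.5213
κ = (pₒ − pₑ)/(1 − pₑ) = (0.5432 − 0.5213)/(1 − 0.5213) = 0.046

0.046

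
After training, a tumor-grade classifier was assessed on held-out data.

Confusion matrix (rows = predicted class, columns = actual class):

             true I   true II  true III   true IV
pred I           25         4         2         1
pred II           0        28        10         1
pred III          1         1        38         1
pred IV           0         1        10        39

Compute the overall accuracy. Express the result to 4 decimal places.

0.8025

Accuracy = trace / total = (25+28+38+39=130) / 162 = 130/162 = 0.8025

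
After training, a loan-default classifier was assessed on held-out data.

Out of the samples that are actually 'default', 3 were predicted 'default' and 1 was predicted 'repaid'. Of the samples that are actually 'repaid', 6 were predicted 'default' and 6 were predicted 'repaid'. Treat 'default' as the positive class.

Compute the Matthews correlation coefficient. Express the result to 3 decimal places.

0.218

MCC = (TP·TN − FP·FN) / √((TP+FP)(TP+FN)(TN+FP)(TN+FN))
Numerator = 3·6 − 6·1 = 12
Denominator = √(9·4·12·7) = √3024 = 54.9909
MCC = 12 / 54.9909 = 0.218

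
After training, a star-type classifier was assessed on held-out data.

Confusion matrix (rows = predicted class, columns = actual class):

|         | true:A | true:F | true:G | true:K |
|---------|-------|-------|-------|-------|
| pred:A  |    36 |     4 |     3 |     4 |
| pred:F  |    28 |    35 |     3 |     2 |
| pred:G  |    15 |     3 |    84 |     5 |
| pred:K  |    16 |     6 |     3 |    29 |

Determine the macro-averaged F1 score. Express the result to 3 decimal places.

0.642

Per-class F1 score (2·TP/(2·TP+FP+FN)):
  A: TP=36, FP=4+3+4=11, FN=28+15+16=59 → 72/142 = 0.5070
  F: TP=35, FP=28+3+2=33, FN=4+3+6=13 → 70/116 = 0.6034
  G: TP=84, FP=15+3+5=23, FN=3+3+3=9 → 168/200 = 0.8400
  K: TP=29, FP=16+6+3=25, FN=4+2+5=11 → 58/94 = 0.6170
Macro-F1 score = mean = (0.5070 + 0.6034 + 0.8400 + 0.6170) / 4 = 0.642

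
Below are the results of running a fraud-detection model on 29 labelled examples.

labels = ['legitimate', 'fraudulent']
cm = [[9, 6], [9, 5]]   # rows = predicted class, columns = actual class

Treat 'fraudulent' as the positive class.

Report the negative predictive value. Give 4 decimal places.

NPV = TN/(TN+FN) = 9/(9+6) = 0.6000

0.6000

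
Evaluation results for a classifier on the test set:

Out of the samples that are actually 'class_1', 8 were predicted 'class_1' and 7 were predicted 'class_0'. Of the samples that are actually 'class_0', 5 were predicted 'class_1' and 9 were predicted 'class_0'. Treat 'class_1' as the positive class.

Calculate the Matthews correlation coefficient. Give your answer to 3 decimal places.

0.177

MCC = (TP·TN − FP·FN) / √((TP+FP)(TP+FN)(TN+FP)(TN+FN))
Numerator = 8·9 − 5·7 = 37
Denominator = √(13·15·14·16) = √43680 = 208.9976
MCC = 37 / 208.9976 = 0.177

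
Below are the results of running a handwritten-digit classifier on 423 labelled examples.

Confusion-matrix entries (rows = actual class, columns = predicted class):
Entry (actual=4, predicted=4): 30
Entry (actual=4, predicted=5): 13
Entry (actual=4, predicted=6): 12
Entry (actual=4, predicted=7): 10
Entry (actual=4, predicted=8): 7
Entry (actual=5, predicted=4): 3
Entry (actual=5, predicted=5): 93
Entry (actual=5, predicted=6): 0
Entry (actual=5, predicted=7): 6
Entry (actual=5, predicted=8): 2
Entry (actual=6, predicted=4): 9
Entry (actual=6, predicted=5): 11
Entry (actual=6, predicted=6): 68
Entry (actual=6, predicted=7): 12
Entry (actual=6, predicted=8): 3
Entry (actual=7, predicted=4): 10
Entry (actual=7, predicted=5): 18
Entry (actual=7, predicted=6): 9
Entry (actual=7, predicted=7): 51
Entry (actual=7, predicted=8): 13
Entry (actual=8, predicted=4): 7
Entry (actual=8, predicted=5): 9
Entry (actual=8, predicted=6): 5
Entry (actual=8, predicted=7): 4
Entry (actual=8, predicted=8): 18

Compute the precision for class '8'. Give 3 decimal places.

0.419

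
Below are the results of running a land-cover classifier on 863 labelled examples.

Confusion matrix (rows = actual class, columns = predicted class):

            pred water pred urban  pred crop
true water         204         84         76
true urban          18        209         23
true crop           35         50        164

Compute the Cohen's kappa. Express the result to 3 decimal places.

0.506

Observed agreement pₒ = trace/N = 577/863 = 0.6686
Expected agreement pₑ = Σ (rowᵢ·colᵢ)/N² = (364·257 + 250·343 + 249·263)/863² = 0.3287
κ = (pₒ − pₑ)/(1 − pₑ) = (0.6686 − 0.3287)/(1 − 0.3287) = 0.506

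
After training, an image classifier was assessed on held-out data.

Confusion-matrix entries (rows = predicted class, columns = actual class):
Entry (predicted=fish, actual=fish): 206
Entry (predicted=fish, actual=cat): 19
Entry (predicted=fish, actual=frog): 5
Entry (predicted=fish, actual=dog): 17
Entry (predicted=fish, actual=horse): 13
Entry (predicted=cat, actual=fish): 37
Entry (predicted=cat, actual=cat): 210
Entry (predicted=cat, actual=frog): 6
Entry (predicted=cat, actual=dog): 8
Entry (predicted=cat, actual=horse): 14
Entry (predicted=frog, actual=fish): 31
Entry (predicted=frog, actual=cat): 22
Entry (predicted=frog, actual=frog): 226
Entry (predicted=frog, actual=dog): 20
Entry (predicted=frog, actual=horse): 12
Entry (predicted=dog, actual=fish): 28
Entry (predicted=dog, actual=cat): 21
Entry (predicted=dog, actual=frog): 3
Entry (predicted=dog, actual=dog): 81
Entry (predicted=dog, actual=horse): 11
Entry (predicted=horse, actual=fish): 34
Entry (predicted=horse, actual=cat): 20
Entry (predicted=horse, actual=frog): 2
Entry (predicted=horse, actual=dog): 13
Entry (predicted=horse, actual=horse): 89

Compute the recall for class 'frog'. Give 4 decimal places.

One-vs-rest for 'frog': TP = diagonal; FP = other classes predicted 'frog'; FN = 'frog' predicted as other.
recall = TP/(TP+FN).
frog: TP=226, FN=5+6+3+2=16 → 226/242 = 0.93388

0.9339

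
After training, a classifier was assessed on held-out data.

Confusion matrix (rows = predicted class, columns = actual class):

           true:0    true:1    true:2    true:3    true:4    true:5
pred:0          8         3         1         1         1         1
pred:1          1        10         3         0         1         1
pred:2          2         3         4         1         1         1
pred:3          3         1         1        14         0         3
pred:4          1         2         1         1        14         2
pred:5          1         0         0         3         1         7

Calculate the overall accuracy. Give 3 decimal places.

Accuracy = trace / total = (8+10+4+14+14+7=57) / 98 = 57/98 = 0.582

0.582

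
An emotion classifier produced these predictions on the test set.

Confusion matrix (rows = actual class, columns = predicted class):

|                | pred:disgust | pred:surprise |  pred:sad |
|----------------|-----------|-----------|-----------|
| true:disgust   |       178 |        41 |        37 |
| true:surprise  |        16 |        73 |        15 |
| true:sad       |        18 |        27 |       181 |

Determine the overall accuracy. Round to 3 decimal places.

Accuracy = trace / total = (178+73+181=432) / 586 = 432/586 = 0.737

0.737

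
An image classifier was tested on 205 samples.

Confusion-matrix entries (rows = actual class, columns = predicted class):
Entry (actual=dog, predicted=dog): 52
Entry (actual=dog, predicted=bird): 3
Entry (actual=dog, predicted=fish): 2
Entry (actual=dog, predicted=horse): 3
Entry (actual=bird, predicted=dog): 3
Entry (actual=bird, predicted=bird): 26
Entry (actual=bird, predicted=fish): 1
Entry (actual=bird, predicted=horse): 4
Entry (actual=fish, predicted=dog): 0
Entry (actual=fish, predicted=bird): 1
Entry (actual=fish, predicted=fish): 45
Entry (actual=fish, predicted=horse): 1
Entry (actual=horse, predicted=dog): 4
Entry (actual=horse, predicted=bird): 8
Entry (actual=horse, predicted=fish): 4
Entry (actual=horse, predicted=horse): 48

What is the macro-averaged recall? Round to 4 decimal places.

Per-class recall (TP/(TP+FN)):
  dog: TP=52, FN=3+2+3=8 → 52/60 = 0.86667
  bird: TP=26, FN=3+1+4=8 → 26/34 = 0.76471
  fish: TP=45, FN=0+1+1=2 → 45/47 = 0.95745
  horse: TP=48, FN=4+8+4=16 → 48/64 = 0.75000
Macro-recall = mean = (0.86667 + 0.76471 + 0.95745 + 0.75000) / 4 = 0.8347

0.8347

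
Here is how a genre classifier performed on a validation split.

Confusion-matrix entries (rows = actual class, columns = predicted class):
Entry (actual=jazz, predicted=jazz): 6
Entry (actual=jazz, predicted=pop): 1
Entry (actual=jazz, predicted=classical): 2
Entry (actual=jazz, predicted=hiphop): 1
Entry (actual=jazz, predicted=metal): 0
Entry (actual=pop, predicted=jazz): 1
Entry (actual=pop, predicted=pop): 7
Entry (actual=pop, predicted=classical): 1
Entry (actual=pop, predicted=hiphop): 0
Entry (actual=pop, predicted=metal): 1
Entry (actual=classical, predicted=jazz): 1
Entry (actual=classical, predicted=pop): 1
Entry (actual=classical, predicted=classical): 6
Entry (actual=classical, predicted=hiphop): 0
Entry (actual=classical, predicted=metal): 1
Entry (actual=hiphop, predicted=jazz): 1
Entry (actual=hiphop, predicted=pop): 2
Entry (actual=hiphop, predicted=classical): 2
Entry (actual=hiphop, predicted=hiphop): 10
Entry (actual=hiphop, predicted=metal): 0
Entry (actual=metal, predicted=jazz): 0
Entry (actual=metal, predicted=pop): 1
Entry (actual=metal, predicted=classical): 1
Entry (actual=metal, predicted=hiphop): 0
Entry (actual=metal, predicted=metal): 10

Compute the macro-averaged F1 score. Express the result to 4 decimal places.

Per-class F1 score (2·TP/(2·TP+FP+FN)):
  jazz: TP=6, FP=1+1+1+0=3, FN=1+2+1+0=4 → 12/19 = 0.63158
  pop: TP=7, FP=1+1+2+1=5, FN=1+1+0+1=3 → 14/22 = 0.63636
  classical: TP=6, FP=2+1+2+1=6, FN=1+1+0+1=3 → 12/21 = 0.57143
  hiphop: TP=10, FP=1+0+0+0=1, FN=1+2+2+0=5 → 20/26 = 0.76923
  metal: TP=10, FP=0+1+1+0=2, FN=0+1+1+0=2 → 20/24 = 0.83333
Macro-F1 score = mean = (0.63158 + 0.63636 + 0.57143 + 0.76923 + 0.83333) / 5 = 0.6884

0.6884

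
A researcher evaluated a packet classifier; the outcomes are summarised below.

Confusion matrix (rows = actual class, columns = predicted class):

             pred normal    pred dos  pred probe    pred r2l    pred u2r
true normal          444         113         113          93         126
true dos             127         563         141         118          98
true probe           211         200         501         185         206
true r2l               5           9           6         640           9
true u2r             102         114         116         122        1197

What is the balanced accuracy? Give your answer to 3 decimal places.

0.621

Balanced accuracy = mean of per-class recall.
  normal: recall = 444/889 = 0.4994
  dos: recall = 563/1047 = 0.5377
  probe: recall = 501/1303 = 0.3845
  r2l: recall = 640/669 = 0.9567
  u2r: recall = 1197/1651 = 0.7250
Mean = (0.4994 + 0.5377 + 0.3845 + 0.9567 + 0.7250) / 5 = 0.621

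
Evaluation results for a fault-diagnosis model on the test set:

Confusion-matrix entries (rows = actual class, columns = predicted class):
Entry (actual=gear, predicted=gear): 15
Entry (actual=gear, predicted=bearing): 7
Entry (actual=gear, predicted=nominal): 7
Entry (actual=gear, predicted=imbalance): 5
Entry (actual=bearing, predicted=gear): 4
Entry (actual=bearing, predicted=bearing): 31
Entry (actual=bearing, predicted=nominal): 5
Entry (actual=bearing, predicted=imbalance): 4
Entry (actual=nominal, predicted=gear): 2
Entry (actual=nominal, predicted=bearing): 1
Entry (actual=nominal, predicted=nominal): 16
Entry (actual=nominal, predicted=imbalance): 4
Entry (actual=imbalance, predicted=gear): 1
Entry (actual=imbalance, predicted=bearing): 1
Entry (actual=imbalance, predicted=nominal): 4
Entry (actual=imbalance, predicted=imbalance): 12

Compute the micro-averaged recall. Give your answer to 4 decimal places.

Micro-averaging pools counts across classes: ΣTP=74, ΣFP=45, ΣFN=45.
Micro-recall = TP/(TP+FN) on pooled counts = 0.6218 (equals overall accuracy in single-label multiclass).

0.6218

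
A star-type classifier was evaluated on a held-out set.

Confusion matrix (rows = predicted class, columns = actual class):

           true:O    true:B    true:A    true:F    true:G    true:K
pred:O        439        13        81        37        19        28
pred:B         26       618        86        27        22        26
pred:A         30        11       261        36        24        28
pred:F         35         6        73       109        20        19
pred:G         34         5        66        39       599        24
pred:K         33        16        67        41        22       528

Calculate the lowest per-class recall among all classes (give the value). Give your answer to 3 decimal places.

Per-class recall (TP/(TP+FN)):
  O: TP=439, FN=26+30+35+34+33=158 → 439/597 = 0.7353
  B: TP=618, FN=13+11+6+5+16=51 → 618/669 = 0.9238
  A: TP=261, FN=81+86+73+66+67=373 → 261/634 = 0.4117
  F: TP=109, FN=37+27+36+39+41=180 → 109/289 = 0.3772
  G: TP=599, FN=19+22+24+20+22=107 → 599/706 = 0.8484
  K: TP=528, FN=28+26+28+19+24=125 → 528/653 = 0.8086
Lowest is class 'F' with recall = 0.377.

0.377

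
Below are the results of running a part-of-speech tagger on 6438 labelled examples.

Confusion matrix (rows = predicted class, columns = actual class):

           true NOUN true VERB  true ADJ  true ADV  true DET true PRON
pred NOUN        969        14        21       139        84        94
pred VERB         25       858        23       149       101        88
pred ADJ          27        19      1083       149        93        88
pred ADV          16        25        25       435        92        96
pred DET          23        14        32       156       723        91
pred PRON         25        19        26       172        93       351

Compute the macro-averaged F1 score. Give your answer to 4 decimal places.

Per-class F1 score (2·TP/(2·TP+FP+FN)):
  NOUN: TP=969, FP=14+21+139+84+94=352, FN=25+27+16+23+25=116 → 1938/2406 = 0.80549
  VERB: TP=858, FP=25+23+149+101+88=386, FN=14+19+25+14+19=91 → 1716/2193 = 0.78249
  ADJ: TP=1083, FP=27+19+149+93+88=376, FN=21+23+25+32+26=127 → 2166/2669 = 0.81154
  ADV: TP=435, FP=16+25+25+92+96=254, FN=139+149+149+156+172=765 → 870/1889 = 0.46056
  DET: TP=723, FP=23+14+32+156+91=316, FN=84+101+93+92+93=463 → 1446/2225 = 0.64989
  PRON: TP=351, FP=25+19+26+172+93=335, FN=94+88+88+96+91=457 → 702/1494 = 0.46988
Macro-F1 score = mean = (0.80549 + 0.78249 + 0.81154 + 0.46056 + 0.64989 + 0.46988) / 6 = 0.6633

0.6633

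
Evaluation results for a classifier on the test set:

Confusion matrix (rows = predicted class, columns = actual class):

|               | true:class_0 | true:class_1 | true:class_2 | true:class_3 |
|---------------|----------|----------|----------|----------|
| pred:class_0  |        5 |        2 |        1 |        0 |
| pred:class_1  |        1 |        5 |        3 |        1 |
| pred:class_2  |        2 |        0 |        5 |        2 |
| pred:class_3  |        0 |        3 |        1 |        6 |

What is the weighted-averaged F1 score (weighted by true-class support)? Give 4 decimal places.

0.5661

Per-class F1 score (2·TP/(2·TP+FP+FN)):
  class_0: TP=5, FP=2+1+0=3, FN=1+2+0=3 → 10/16 = 0.62500
  class_1: TP=5, FP=1+3+1=5, FN=2+0+3=5 → 10/20 = 0.50000
  class_2: TP=5, FP=2+0+2=4, FN=1+3+1=5 → 10/19 = 0.52632
  class_3: TP=6, FP=0+3+1=4, FN=0+1+2=3 → 12/19 = 0.63158
Weighted-F1 score = Σ (supportᵢ/N)·F1 scoreᵢ with N=37: (8/37)·0.62500 + (10/37)·0.50000 + (10/37)·0.52632 + (9/37)·0.63158 = 0.5661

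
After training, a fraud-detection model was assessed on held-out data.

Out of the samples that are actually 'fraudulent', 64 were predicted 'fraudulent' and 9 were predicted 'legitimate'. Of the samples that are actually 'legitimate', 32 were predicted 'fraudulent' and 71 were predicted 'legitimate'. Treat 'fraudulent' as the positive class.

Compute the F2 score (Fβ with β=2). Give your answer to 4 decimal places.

0.8247

Fβ = (1+β²)·TP / ((1+β²)·TP + β²·FN + FP), with β²=4
= 5·64 / (5·64 + 4·9 + 32) = 0.8247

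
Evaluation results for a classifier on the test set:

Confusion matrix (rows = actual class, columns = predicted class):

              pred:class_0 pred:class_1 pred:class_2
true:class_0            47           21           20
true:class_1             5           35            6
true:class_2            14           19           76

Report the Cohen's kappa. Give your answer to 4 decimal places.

Observed agreement pₒ = trace/N = 158/243 = 0.65021
Expected agreement pₑ = Σ (rowᵢ·colᵢ)/N² = (88·66 + 46·75 + 109·102)/243² = 0.34507
κ = (pₒ − pₑ)/(1 − pₑ) = (0.65021 − 0.34507)/(1 − 0.34507) = 0.4659

0.4659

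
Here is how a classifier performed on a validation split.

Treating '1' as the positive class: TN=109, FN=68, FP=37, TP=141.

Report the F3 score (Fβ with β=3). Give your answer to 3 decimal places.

Fβ = (1+β²)·TP / ((1+β²)·TP + β²·FN + FP), with β²=9
= 10·141 / (10·141 + 9·68 + 37) = 0.685

0.685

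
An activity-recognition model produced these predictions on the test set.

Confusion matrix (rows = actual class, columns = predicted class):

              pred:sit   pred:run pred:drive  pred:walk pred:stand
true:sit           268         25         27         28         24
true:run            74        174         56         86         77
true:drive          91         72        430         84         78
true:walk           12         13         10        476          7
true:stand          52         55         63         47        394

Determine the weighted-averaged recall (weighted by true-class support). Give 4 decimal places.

0.6397

Per-class recall (TP/(TP+FN)):
  sit: TP=268, FN=25+27+28+24=104 → 268/372 = 0.72043
  run: TP=174, FN=74+56+86+77=293 → 174/467 = 0.37259
  drive: TP=430, FN=91+72+84+78=325 → 430/755 = 0.56954
  walk: TP=476, FN=12+13+10+7=42 → 476/518 = 0.91892
  stand: TP=394, FN=52+55+63+47=217 → 394/611 = 0.64484
Weighted-recall = Σ (supportᵢ/N)·recallᵢ with N=2723: (372/2723)·0.72043 + (467/2723)·0.37259 + (755/2723)·0.56954 + (518/2723)·0.91892 + (611/2723)·0.64484 = 0.6397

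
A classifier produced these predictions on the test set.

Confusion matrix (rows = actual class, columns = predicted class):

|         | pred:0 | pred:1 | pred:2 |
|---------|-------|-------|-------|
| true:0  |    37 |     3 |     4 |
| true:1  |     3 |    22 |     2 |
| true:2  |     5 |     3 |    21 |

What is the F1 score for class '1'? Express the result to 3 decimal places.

One-vs-rest for '1': TP = diagonal; FP = other classes predicted '1'; FN = '1' predicted as other.
F1 score = 2·TP/(2·TP+FP+FN).
1: TP=22, FP=3+3=6, FN=3+2=5 → 44/55 = 0.8000

0.800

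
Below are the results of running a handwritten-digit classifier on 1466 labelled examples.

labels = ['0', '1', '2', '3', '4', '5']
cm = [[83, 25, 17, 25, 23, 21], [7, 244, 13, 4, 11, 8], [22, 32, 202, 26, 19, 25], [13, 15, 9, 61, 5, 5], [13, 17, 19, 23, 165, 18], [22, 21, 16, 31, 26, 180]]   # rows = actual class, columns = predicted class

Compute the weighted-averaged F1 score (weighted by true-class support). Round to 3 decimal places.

0.638

Per-class F1 score (2·TP/(2·TP+FP+FN)):
  0: TP=83, FP=7+22+13+13+22=77, FN=25+17+25+23+21=111 → 166/354 = 0.4689
  1: TP=244, FP=25+32+15+17+21=110, FN=7+13+4+11+8=43 → 488/641 = 0.7613
  2: TP=202, FP=17+13+9+19+16=74, FN=22+32+26+19+25=124 → 404/602 = 0.6711
  3: TP=61, FP=25+4+26+23+31=109, FN=13+15+9+5+5=47 → 122/278 = 0.4388
  4: TP=165, FP=23+11+19+5+26=84, FN=13+17+19+23+18=90 → 330/504 = 0.6548
  5: TP=180, FP=21+8+25+5+18=77, FN=22+21+16+31+26=116 → 360/553 = 0.6510
Weighted-F1 score = Σ (supportᵢ/N)·F1 scoreᵢ with N=1466: (194/1466)·0.4689 + (287/1466)·0.7613 + (326/1466)·0.6711 + (108/1466)·0.4388 + (255/1466)·0.6548 + (296/1466)·0.6510 = 0.638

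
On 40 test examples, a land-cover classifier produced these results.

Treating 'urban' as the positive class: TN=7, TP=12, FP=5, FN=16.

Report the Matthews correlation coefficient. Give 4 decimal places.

0.0110

MCC = (TP·TN − FP·FN) / √((TP+FP)(TP+FN)(TN+FP)(TN+FN))
Numerator = 12·7 − 5·16 = 4
Denominator = √(17·28·12·23) = √131376 = 362.4583
MCC = 4 / 362.4583 = 0.0110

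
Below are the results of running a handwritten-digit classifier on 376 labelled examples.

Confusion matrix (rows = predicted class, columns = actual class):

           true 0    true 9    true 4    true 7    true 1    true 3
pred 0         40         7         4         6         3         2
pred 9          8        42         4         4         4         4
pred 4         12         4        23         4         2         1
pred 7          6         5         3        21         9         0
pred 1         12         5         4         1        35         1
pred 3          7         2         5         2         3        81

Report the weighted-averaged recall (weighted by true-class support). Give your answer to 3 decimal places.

0.644

Per-class recall (TP/(TP+FN)):
  0: TP=40, FN=8+12+6+12+7=45 → 40/85 = 0.4706
  9: TP=42, FN=7+4+5+5+2=23 → 42/65 = 0.6462
  4: TP=23, FN=4+4+3+4+5=20 → 23/43 = 0.5349
  7: TP=21, FN=6+4+4+1+2=17 → 21/38 = 0.5526
  1: TP=35, FN=3+4+2+9+3=21 → 35/56 = 0.6250
  3: TP=81, FN=2+4+1+0+1=8 → 81/89 = 0.9101
Weighted-recall = Σ (supportᵢ/N)·recallᵢ with N=376: (85/376)·0.4706 + (65/376)·0.6462 + (43/376)·0.5349 + (38/376)·0.5526 + (56/376)·0.6250 + (89/376)·0.9101 = 0.644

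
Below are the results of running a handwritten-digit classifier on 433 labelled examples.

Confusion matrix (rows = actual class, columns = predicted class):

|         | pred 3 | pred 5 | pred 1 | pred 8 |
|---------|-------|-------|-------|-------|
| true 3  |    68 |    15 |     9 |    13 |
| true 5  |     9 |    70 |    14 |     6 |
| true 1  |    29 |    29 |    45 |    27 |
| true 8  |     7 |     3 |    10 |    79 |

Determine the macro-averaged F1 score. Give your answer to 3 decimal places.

Per-class F1 score (2·TP/(2·TP+FP+FN)):
  3: TP=68, FP=9+29+7=45, FN=15+9+13=37 → 136/218 = 0.6239
  5: TP=70, FP=15+29+3=47, FN=9+14+6=29 → 140/216 = 0.6481
  1: TP=45, FP=9+14+10=33, FN=29+29+27=85 → 90/208 = 0.4327
  8: TP=79, FP=13+6+27=46, FN=7+3+10=20 → 158/224 = 0.7054
Macro-F1 score = mean = (0.6239 + 0.6481 + 0.4327 + 0.7054) / 4 = 0.603

0.603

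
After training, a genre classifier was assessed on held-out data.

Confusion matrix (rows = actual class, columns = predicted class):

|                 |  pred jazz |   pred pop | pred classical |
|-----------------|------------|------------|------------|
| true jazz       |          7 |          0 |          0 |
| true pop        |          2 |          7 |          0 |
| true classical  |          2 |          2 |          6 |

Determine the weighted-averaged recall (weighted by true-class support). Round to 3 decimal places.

0.769

Per-class recall (TP/(TP+FN)):
  jazz: TP=7, FN=0+0=0 → 7/7 = 1.0000
  pop: TP=7, FN=2+0=2 → 7/9 = 0.7778
  classical: TP=6, FN=2+2=4 → 6/10 = 0.6000
Weighted-recall = Σ (supportᵢ/N)·recallᵢ with N=26: (7/26)·1.0000 + (9/26)·0.7778 + (10/26)·0.6000 = 0.769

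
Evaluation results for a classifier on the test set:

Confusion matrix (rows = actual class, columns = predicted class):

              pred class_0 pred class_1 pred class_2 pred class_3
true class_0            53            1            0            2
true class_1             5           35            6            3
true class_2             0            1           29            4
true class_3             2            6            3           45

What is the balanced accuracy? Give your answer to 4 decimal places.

0.8293

Balanced accuracy = mean of per-class recall.
  class_0: recall = 53/56 = 0.94643
  class_1: recall = 35/49 = 0.71429
  class_2: recall = 29/34 = 0.85294
  class_3: recall = 45/56 = 0.80357
Mean = (0.94643 + 0.71429 + 0.85294 + 0.80357) / 4 = 0.8293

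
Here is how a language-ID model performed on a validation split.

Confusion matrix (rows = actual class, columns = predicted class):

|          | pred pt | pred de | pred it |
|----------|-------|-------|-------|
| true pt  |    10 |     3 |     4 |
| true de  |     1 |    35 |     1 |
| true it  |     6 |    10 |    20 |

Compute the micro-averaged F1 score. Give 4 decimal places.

0.7222

Micro-averaging pools counts across classes: ΣTP=65, ΣFP=25, ΣFN=25.
Micro-F1 score = 2·TP/(2·TP+FP+FN) on pooled counts = 0.7222 (equals overall accuracy in single-label multiclass).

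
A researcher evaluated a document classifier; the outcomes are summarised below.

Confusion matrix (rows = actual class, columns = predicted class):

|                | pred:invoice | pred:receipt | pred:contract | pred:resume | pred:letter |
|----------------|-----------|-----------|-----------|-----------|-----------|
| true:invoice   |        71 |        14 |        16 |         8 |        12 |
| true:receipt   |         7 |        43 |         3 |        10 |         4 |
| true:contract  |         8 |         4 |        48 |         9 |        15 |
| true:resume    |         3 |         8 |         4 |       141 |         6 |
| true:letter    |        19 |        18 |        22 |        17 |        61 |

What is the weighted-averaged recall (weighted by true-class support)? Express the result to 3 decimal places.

0.637

Per-class recall (TP/(TP+FN)):
  invoice: TP=71, FN=14+16+8+12=50 → 71/121 = 0.5868
  receipt: TP=43, FN=7+3+10+4=24 → 43/67 = 0.6418
  contract: TP=48, FN=8+4+9+15=36 → 48/84 = 0.5714
  resume: TP=141, FN=3+8+4+6=21 → 141/162 = 0.8704
  letter: TP=61, FN=19+18+22+17=76 → 61/137 = 0.4453
Weighted-recall = Σ (supportᵢ/N)·recallᵢ with N=571: (121/571)·0.5868 + (67/571)·0.6418 + (84/571)·0.5714 + (162/571)·0.8704 + (137/571)·0.4453 = 0.637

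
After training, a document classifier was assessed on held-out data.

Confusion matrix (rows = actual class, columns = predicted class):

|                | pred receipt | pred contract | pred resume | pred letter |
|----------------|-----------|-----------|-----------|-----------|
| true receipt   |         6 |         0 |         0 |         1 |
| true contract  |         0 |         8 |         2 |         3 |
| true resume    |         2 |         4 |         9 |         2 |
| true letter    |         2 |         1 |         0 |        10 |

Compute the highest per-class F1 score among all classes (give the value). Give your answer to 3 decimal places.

0.706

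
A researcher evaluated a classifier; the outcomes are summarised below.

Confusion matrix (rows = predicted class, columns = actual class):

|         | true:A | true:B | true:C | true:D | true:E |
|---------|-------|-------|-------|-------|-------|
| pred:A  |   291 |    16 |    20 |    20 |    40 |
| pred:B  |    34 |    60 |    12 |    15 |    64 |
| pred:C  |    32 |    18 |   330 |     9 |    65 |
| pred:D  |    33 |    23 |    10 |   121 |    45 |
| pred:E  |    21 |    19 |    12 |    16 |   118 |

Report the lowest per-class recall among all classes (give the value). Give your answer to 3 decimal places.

Per-class recall (TP/(TP+FN)):
  A: TP=291, FN=34+32+33+21=120 → 291/411 = 0.7080
  B: TP=60, FN=16+18+23+19=76 → 60/136 = 0.4412
  C: TP=330, FN=20+12+10+12=54 → 330/384 = 0.8594
  D: TP=121, FN=20+15+9+16=60 → 121/181 = 0.6685
  E: TP=118, FN=40+64+65+45=214 → 118/332 = 0.3554
Lowest is class 'E' with recall = 0.355.

0.355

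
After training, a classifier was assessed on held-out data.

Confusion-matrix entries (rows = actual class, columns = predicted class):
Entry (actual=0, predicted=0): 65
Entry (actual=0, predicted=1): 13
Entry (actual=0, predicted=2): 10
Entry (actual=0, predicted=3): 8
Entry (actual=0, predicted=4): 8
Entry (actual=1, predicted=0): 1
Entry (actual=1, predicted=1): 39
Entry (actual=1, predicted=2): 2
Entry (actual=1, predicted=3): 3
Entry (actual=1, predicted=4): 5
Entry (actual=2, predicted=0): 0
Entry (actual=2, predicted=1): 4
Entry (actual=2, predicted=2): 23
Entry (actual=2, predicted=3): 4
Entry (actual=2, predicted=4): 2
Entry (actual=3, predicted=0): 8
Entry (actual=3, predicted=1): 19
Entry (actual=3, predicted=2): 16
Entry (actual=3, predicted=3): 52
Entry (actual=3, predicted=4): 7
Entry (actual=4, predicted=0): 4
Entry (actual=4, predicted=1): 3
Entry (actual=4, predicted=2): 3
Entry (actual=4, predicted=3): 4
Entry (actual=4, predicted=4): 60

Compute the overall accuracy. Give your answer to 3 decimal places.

0.658

Accuracy = trace / total = (65+39+23+52+60=239) / 363 = 239/363 = 0.658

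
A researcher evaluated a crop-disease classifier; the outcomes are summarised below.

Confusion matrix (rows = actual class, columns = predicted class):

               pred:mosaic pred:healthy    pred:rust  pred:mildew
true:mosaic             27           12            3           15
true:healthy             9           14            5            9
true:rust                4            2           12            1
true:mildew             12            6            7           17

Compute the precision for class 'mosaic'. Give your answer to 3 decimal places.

0.519

One-vs-rest for 'mosaic': TP = diagonal; FP = other classes predicted 'mosaic'; FN = 'mosaic' predicted as other.
precision = TP/(TP+FP).
mosaic: TP=27, FP=9+4+12=25 → 27/52 = 0.5192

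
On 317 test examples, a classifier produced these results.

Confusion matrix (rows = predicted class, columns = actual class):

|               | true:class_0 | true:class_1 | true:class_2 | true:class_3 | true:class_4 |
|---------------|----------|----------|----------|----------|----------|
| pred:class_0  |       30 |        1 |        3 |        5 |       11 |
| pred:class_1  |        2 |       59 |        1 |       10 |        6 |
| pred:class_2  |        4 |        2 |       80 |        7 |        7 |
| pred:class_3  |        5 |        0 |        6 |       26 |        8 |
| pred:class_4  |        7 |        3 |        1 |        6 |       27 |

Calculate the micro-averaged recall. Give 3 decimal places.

0.700

Micro-averaging pools counts across classes: ΣTP=222, ΣFP=95, ΣFN=95.
Micro-recall = TP/(TP+FN) on pooled counts = 0.700 (equals overall accuracy in single-label multiclass).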